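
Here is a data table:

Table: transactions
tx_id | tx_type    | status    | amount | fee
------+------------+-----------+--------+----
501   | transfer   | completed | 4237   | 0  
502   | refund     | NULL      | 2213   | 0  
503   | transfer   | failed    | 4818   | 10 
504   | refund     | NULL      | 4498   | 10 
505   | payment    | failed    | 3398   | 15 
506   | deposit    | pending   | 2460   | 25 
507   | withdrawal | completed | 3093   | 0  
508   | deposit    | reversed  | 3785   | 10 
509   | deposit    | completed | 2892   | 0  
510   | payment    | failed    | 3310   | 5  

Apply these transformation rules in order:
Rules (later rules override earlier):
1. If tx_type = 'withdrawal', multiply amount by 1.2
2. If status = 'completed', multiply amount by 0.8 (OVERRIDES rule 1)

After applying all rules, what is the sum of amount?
32659.6

Step 1: Rule 2 takes priority for records with status = 'completed'
  - 3 records: 10222 × 0.8 = 8177.6
Step 2: Rule 1 applies to remaining records with tx_type = 'withdrawal'
  - 0 records: 0 × 1.2 = 0.0
Step 3: Other records unchanged: 24482
Step 4: Final sum = 8177.6 + 0.0 + 24482 = 32659.6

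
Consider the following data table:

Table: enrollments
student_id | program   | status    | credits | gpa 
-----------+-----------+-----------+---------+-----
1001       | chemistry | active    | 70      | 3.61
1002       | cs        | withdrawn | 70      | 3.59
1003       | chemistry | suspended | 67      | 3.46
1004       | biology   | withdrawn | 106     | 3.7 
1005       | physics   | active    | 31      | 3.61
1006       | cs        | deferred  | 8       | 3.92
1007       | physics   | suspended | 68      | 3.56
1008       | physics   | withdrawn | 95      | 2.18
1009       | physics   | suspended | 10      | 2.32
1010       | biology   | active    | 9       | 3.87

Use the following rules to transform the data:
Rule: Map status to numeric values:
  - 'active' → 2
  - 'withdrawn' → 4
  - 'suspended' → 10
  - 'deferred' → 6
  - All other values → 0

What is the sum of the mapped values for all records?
54

Step 1: Apply mapping to each record
Step 2: Count by status:
  'active': 3 records × 2 = 6
  'withdrawn': 3 records × 4 = 12
  'suspended': 3 records × 10 = 30
  'deferred': 1 records × 6 = 6
Step 3: Sum all mapped values = 54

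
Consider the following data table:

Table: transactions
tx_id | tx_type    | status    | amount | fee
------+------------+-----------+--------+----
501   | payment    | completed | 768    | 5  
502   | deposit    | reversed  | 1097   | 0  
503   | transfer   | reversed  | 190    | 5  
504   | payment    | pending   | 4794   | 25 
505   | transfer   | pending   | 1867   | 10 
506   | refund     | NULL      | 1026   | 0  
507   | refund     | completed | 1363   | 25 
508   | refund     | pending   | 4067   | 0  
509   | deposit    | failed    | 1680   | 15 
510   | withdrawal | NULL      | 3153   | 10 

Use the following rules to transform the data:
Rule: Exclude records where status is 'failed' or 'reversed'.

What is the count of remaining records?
7

Step 1: Count records to exclude
  - 1 (failed) + 2 (reversed) = 3 records
Step 2: Total records: 10
Step 3: Remaining = 10 - 3 = 7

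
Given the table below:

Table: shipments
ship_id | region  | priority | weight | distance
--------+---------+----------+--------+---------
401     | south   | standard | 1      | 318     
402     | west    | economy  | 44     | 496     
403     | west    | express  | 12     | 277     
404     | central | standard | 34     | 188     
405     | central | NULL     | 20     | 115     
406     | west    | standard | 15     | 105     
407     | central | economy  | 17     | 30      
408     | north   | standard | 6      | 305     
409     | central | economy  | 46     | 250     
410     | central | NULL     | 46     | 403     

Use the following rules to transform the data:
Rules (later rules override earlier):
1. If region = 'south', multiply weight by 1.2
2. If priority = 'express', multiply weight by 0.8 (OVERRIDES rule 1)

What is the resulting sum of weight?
238.8

Step 1: Rule 2 takes priority for records with priority = 'express'
  - 1 records: 12 × 0.8 = 9.6
Step 2: Rule 1 applies to remaining records with region = 'south'
  - 1 records: 1 × 1.2 = 1.2
Step 3: Other records unchanged: 228
Step 4: Final sum = 9.6 + 1.2 + 228 = 238.8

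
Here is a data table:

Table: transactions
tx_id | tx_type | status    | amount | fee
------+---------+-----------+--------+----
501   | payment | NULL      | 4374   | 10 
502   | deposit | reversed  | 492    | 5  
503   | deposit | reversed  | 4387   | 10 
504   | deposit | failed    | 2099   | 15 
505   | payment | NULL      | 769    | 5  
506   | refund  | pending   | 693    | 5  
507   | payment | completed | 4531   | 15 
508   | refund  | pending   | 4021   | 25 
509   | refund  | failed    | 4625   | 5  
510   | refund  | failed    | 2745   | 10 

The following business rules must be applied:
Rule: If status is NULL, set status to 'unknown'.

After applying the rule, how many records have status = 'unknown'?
2

Step 1: Count records where status IS NULL
Step 2: Found 2 records with NULL status
Step 3: These records will have status set to 'unknown'
Step 4: Records already having status = 'unknown': 0
Step 5: Answer: 2 + 0 = 2 records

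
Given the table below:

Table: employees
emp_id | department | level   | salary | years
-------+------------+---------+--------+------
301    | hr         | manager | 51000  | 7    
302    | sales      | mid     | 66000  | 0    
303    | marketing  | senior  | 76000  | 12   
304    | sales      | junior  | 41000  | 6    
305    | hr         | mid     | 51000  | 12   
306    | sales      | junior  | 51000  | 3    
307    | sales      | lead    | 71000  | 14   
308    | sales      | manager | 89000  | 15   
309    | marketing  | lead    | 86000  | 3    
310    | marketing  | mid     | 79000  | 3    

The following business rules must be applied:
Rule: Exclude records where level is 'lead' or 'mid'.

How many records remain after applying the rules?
5

Step 1: Count records to exclude
  - 2 (lead) + 3 (mid) = 5 records
Step 2: Total records: 10
Step 3: Remaining = 10 - 5 = 5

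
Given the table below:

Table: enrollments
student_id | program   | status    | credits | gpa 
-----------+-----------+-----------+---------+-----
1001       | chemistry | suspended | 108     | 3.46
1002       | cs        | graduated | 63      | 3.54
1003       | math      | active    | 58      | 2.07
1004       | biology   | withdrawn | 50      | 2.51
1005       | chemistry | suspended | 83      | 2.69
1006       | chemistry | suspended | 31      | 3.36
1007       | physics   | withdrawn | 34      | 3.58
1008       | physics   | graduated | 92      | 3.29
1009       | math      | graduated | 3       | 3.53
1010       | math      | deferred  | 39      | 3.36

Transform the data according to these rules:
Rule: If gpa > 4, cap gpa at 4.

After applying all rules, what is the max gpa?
3.58

Step 1: Original maximum gpa = 3.58
Step 2: Check cap of 4 against maximum
Step 3: No records exceed the cap (max 3.58 <= cap 4), so no capping applies
Step 4: Maximum after transformation = 3.58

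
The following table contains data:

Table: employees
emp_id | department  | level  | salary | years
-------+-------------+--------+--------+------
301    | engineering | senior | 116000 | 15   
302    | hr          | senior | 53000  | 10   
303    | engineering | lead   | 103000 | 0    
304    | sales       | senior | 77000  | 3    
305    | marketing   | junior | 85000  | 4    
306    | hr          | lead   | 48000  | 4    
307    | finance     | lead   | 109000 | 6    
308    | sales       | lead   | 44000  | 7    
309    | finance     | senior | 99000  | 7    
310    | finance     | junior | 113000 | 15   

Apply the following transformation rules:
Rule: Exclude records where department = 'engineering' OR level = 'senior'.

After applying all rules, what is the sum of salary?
399000

Step 1: Find records where department = 'engineering' OR level = 'senior'
Step 2: 5 records match, summing to 448000
Step 3: Original sum: 847000
Step 4: Remaining sum = 847000 - 448000 = 399000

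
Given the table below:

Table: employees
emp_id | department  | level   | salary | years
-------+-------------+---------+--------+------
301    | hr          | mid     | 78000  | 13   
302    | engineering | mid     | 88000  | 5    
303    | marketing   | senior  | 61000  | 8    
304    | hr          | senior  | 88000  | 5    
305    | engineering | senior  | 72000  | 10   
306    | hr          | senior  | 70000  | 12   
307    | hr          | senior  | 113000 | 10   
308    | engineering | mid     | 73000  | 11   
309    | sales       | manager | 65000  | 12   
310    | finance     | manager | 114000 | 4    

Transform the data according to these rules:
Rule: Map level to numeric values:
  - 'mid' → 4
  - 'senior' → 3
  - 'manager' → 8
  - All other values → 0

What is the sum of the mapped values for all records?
43

Step 1: Apply mapping to each record
Step 2: Count by status:
  'mid': 3 records × 4 = 12
  'senior': 5 records × 3 = 15
  'manager': 2 records × 8 = 16
Step 3: Sum all mapped values = 43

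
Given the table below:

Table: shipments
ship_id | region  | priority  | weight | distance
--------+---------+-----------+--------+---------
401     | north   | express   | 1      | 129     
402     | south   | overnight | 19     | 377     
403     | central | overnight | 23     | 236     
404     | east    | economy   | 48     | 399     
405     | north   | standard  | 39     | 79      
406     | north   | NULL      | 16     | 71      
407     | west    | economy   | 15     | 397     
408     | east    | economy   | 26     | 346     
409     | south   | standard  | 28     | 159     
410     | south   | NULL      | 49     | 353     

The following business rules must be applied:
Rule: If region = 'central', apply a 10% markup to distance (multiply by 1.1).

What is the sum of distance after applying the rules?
2569.6

Step 1: Records with region = 'central' have total distance = 236
Step 2: Apply multiplier: 236 × 1.1 = 259.6
Step 3: Other records total: 2310
Step 4: Final sum = 259.6 + 2310 = 2569.6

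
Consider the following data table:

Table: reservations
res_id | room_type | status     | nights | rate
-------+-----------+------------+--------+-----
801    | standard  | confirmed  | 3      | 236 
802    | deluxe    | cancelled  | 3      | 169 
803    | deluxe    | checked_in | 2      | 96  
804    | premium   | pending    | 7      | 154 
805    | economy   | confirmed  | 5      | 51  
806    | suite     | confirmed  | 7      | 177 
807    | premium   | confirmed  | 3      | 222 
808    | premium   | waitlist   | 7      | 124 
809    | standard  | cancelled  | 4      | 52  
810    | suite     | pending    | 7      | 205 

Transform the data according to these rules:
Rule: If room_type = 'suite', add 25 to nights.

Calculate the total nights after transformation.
98

Step 1: Count records where room_type = 'suite': 2
Step 2: Total bonus added: 2 × 25 = 50
Step 3: Original sum of nights: 48
Step 4: Final sum = 48 + 50 = 98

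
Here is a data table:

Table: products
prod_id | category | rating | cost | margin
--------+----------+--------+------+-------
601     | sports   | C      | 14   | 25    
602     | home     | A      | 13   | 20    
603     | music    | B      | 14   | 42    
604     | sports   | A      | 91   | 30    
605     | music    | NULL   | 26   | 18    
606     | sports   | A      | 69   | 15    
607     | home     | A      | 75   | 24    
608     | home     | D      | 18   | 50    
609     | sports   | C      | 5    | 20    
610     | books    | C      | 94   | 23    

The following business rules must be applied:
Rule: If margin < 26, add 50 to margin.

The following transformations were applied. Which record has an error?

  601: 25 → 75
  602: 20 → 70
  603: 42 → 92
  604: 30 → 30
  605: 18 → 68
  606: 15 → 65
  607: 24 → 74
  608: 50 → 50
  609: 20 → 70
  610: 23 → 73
Record 603 has an error. The correct transformed value should be 42, not 92.

Step 1: Check each record against the rule
Step 2: Record 603 has margin = 42
Step 3: Since 42 >= 26, the bonus should not have been applied
Step 4: Correct value = 42, but claimed value = 92
Conclusion: Record 603 has the error.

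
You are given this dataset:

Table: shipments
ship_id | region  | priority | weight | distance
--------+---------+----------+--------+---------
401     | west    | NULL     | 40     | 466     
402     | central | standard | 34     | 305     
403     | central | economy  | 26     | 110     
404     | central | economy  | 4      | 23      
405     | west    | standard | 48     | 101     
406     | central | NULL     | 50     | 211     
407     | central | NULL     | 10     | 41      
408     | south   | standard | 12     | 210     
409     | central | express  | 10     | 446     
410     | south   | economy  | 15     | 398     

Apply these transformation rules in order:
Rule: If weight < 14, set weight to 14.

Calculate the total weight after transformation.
269

Step 1: 4 records have weight < 14
Step 2: These records originally summed to 36
Step 3: After setting to minimum: 4 × 14 = 56
Step 4: Unaffected records sum: 213
Step 5: Final sum = 56 + 213 = 269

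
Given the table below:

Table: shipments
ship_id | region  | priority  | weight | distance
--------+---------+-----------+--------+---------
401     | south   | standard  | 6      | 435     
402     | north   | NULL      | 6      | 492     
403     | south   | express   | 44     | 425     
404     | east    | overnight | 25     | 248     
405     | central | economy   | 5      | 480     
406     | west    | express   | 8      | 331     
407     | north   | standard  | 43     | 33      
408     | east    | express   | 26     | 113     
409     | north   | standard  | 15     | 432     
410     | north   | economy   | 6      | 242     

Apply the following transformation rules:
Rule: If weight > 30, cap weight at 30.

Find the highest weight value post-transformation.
30

Step 1: Original maximum weight = 44
Step 2: Apply cap at 30
Step 3: 2 records had weight > 30 and were capped
Step 4: Maximum after transformation = 30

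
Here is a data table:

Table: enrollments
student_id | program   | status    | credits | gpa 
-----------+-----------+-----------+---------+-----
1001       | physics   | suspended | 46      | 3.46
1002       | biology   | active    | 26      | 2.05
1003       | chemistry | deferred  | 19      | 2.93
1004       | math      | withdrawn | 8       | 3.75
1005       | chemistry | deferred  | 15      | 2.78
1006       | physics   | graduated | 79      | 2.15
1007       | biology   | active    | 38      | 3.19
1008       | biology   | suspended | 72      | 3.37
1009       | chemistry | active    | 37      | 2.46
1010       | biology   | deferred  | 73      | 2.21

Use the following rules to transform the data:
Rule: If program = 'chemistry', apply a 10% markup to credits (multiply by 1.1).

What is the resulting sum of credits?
420.1

Step 1: Records with program = 'chemistry' have total credits = 71
Step 2: Apply multiplier: 71 × 1.1 = 78.1
Step 3: Other records total: 342
Step 4: Final sum = 78.1 + 342 = 420.1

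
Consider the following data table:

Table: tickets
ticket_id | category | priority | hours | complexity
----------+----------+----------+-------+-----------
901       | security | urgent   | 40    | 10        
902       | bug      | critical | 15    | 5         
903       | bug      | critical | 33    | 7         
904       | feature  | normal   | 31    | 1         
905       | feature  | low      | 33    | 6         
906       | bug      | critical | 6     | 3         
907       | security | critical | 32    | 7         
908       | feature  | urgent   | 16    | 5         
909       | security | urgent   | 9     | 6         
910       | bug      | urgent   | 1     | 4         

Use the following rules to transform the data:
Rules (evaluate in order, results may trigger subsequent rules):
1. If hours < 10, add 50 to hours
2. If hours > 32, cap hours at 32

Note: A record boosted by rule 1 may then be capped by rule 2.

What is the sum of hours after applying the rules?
286

Step 1: Apply rule 1 to records with hours < 10
  - 3 records get bonus of 50
  - Of these, 3 records then exceed 32 and get capped
Step 2: Apply rule 2 to records with hours > 32
  - 3 records (original) are capped
Step 3: Calculate final sum = 286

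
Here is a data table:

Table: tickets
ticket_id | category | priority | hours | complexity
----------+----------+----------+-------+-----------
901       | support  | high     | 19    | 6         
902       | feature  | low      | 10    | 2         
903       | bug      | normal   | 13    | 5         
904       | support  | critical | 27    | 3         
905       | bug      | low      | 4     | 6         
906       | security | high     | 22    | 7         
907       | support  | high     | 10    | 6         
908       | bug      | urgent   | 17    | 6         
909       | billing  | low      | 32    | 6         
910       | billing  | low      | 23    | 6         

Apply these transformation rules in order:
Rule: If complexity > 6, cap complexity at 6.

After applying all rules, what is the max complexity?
6

Step 1: Original maximum complexity = 7
Step 2: Apply cap at 6
Step 3: 1 records had complexity > 6 and were capped
Step 4: Maximum after transformation = 6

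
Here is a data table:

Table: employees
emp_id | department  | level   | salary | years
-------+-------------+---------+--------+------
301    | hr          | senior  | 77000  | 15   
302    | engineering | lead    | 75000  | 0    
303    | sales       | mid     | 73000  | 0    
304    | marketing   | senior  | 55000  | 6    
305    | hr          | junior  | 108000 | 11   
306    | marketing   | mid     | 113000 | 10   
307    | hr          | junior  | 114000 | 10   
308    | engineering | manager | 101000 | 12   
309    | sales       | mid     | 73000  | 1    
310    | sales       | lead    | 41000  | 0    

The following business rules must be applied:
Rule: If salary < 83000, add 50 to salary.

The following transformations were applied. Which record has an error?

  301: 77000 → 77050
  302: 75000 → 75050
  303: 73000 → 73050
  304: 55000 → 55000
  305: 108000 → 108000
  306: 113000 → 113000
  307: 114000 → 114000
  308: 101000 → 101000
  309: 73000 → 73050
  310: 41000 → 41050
Record 304 has an error. The correct transformed value should be 55050, not 55000.

Step 1: Check each record against the rule
Step 2: Record 304 has salary = 55000
Step 3: Since 55000 < 83000, the bonus should have been applied
Step 4: Correct value = 55050, but claimed value = 55000
Conclusion: Record 304 has the error.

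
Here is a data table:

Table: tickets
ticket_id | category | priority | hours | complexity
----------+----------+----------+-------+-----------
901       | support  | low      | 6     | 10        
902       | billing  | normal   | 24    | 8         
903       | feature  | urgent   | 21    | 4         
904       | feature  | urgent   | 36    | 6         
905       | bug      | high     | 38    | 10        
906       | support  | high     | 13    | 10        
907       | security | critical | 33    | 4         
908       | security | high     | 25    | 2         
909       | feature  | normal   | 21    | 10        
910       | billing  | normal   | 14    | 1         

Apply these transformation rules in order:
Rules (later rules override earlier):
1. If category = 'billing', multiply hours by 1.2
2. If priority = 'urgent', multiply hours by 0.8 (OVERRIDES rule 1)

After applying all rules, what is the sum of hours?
227.2

Step 1: Rule 2 takes priority for records with priority = 'urgent'
  - 2 records: 57 × 0.8 = 45.6
Step 2: Rule 1 applies to remaining records with category = 'billing'
  - 2 records: 38 × 1.2 = 45.6
Step 3: Other records unchanged: 136
Step 4: Final sum = 45.6 + 45.6 + 136 = 227.2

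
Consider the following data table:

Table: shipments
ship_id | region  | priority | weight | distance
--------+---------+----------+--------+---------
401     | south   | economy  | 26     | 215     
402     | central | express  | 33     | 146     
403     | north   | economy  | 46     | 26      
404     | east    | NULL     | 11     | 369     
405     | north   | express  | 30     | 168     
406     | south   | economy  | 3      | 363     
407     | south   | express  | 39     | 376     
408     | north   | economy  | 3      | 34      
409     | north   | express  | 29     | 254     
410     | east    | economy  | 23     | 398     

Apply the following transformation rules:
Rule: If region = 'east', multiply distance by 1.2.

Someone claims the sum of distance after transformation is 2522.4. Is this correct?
No, the correct result is 2502.4.

Step 1: Calculate the correct sum after transformation
Step 2: Apply multiplier 1.2 to records where region = 'east'
Step 3: Correct result = 2502.4
Step 4: Claimed result = 2522.4
Step 5: 2502.4 ≠ 2522.4
Conclusion: The claimed result is incorrect. The correct answer is 2502.4.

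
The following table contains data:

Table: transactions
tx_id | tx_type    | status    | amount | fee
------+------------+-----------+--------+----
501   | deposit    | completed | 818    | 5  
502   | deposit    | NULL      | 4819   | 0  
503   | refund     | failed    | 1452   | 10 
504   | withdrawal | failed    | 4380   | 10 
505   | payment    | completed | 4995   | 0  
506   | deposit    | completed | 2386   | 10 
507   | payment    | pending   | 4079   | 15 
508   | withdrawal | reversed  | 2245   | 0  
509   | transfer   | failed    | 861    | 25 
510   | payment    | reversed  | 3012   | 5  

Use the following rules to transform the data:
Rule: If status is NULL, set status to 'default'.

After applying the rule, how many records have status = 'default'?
1

Step 1: Count records where status IS NULL
Step 2: Found 1 records with NULL status
Step 3: These records will have status set to 'default'
Step 4: Records already having status = 'default': 0
Step 5: Answer: 1 + 0 = 1 records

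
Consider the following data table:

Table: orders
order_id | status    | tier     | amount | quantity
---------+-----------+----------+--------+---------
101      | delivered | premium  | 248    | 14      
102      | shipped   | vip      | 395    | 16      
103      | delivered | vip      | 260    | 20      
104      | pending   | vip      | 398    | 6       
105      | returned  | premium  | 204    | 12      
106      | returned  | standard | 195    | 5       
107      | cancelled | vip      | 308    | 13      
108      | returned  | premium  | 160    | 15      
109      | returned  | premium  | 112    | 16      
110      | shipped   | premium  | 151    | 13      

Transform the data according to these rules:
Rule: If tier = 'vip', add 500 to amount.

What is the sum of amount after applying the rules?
4431

Step 1: Count records where tier = 'vip': 4
Step 2: Total bonus added: 4 × 500 = 2000
Step 3: Original sum of amount: 2431
Step 4: Final sum = 2431 + 2000 = 4431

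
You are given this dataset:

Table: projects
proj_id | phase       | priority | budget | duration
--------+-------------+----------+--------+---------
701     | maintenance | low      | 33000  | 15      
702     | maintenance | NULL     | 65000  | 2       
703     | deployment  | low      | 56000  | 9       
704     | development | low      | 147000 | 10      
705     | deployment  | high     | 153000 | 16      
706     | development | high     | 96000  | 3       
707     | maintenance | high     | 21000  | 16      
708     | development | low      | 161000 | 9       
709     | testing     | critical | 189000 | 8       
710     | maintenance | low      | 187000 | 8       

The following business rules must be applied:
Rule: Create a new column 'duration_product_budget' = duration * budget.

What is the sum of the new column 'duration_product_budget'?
10128000

Step 1: For each record, compute duration * budget
Example calculations:
  15 * 33000 = 495000
  2 * 65000 = 130000
  9 * 56000 = 504000
  ...
Step 2: Sum all derived values
Step 3: Total = 10128000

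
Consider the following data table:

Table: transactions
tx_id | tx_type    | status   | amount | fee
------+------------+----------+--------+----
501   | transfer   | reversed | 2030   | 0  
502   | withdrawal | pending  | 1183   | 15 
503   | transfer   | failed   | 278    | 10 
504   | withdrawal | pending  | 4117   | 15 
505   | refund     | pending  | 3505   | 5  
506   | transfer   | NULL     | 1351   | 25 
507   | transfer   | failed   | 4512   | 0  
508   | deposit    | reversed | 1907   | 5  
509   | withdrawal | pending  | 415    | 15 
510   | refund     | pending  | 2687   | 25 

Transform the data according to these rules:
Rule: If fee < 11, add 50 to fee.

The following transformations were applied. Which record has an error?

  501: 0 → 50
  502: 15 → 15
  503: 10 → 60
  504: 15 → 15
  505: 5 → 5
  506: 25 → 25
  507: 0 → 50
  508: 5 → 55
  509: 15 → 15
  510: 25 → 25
Record 505 has an error. The correct transformed value should be 55, not 5.

Step 1: Check each record against the rule
Step 2: Record 505 has fee = 5
Step 3: Since 5 < 11, the bonus should have been applied
Step 4: Correct value = 55, but claimed value = 5
Conclusion: Record 505 has the error.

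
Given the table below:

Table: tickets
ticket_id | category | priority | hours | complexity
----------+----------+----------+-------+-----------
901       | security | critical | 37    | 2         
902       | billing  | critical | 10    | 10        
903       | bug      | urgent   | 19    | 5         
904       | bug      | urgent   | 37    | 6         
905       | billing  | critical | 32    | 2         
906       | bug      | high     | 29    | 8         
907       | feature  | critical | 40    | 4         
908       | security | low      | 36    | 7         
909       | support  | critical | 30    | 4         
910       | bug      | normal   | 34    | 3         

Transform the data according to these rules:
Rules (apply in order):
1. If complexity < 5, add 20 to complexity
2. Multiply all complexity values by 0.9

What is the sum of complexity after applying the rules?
135.9

Step 1: Apply Rule 1 - Add 20 to records with complexity < 5
  - 5 records affected: 15 + (5 × 20) = 115
  - Unaffected records: 36
  - Sum after Rule 1: 151
Step 2: Apply Rule 2 - Multiply all by 0.9
  - 151 × 0.9 = 135.9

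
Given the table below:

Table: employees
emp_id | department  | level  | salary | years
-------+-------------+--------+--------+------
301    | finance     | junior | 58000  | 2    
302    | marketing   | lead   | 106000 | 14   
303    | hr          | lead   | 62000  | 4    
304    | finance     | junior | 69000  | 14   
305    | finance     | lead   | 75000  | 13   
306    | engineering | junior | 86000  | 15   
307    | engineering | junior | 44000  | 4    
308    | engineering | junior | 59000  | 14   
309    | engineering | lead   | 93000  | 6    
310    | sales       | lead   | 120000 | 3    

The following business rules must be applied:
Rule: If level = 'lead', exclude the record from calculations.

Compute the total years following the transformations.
49

Step 1: Identify records where level = 'lead'
Step 2: The excluded records sum to 40
Step 3: Original total years = 89
Step 4: Remaining total = 89 - 40 = 49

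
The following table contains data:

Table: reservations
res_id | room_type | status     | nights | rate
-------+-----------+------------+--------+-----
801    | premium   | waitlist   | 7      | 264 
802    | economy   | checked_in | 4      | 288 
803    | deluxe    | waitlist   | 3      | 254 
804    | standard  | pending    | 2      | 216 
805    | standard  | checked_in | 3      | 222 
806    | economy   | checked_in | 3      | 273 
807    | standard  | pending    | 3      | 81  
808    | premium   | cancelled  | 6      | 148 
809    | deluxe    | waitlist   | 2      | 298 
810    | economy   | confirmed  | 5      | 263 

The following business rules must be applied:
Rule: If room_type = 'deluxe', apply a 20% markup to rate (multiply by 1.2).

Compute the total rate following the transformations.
2417.4

Step 1: Records with room_type = 'deluxe' have total rate = 552
Step 2: Apply multiplier: 552 × 1.2 = 662.4
Step 3: Other records total: 1755
Step 4: Final sum = 662.4 + 1755 = 2417.4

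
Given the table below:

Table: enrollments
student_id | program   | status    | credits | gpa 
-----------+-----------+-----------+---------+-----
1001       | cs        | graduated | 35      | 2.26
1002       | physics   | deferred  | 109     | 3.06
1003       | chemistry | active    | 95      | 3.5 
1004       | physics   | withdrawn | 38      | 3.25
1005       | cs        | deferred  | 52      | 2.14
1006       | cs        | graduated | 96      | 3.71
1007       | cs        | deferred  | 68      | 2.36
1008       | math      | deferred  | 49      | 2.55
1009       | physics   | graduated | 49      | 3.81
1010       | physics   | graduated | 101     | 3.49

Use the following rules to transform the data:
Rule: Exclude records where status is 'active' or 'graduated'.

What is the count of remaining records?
5

Step 1: Count records to exclude
  - 1 (active) + 4 (graduated) = 5 records
Step 2: Total records: 10
Step 3: Remaining = 10 - 5 = 5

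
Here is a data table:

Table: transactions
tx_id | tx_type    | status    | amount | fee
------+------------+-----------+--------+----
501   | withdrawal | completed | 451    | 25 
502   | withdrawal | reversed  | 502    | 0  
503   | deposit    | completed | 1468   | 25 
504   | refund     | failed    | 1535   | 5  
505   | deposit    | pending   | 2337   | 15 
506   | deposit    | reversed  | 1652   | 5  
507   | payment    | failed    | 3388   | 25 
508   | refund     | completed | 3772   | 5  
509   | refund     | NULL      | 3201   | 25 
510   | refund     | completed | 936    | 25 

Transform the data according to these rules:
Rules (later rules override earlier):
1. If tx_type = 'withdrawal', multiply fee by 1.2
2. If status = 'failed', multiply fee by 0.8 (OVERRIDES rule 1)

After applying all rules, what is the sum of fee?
154.0

Step 1: Rule 2 takes priority for records with status = 'failed'
  - 2 records: 30 × 0.8 = 24.0
Step 2: Rule 1 applies to remaining records with tx_type = 'withdrawal'
  - 2 records: 25 × 1.2 = 30.0
Step 3: Other records unchanged: 100
Step 4: Final sum = 24.0 + 30.0 + 100 = 154.0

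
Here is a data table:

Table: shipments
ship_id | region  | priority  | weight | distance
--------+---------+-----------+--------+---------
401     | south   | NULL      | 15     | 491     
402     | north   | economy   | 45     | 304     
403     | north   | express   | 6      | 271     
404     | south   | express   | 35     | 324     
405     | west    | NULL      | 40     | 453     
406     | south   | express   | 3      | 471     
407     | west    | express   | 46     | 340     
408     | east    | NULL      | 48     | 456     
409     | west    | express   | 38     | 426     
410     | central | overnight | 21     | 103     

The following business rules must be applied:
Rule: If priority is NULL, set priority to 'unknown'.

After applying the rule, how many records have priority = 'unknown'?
3

Step 1: Count records where priority IS NULL
Step 2: Found 3 records with NULL priority
Step 3: These records will have priority set to 'unknown'
Step 4: Records already having priority = 'unknown': 0
Step 5: Answer: 3 + 0 = 3 records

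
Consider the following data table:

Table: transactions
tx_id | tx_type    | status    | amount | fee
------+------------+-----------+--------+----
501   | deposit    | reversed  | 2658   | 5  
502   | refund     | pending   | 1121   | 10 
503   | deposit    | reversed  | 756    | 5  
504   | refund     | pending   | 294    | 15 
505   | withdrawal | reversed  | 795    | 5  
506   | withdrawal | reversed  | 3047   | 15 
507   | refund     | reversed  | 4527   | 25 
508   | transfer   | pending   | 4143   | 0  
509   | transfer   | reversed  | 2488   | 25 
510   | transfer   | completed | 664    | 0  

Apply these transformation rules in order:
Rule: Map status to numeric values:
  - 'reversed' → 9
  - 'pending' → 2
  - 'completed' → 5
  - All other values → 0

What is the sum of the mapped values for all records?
65

Step 1: Apply mapping to each record
Step 2: Count by status:
  'reversed': 6 records × 9 = 54
  'pending': 3 records × 2 = 6
  'completed': 1 records × 5 = 5
Step 3: Sum all mapped values = 65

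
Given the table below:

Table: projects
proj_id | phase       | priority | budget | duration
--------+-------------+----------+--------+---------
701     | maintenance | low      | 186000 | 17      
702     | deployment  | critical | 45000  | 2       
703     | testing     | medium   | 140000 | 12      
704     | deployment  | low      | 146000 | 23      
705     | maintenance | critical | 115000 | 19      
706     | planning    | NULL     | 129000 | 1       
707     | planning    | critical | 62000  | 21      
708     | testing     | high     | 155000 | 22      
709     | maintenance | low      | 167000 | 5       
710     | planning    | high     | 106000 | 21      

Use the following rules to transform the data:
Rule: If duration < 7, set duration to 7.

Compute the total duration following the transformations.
156

Step 1: 3 records have duration < 7
Step 2: These records originally summed to 8
Step 3: After setting to minimum: 3 × 7 = 21
Step 4: Unaffected records sum: 135
Step 5: Final sum = 21 + 135 = 156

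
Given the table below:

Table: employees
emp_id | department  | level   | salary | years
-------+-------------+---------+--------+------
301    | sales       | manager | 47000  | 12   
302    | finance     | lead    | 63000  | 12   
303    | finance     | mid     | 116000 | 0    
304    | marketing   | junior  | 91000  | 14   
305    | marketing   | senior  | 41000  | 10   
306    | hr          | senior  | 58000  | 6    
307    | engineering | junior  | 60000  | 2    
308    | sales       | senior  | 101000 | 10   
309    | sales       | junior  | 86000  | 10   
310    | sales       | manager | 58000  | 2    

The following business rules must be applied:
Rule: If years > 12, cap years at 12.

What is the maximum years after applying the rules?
12

Step 1: Original maximum years = 14
Step 2: Apply cap at 12
Step 3: 1 records had years > 12 and were capped
Step 4: Maximum after transformation = 12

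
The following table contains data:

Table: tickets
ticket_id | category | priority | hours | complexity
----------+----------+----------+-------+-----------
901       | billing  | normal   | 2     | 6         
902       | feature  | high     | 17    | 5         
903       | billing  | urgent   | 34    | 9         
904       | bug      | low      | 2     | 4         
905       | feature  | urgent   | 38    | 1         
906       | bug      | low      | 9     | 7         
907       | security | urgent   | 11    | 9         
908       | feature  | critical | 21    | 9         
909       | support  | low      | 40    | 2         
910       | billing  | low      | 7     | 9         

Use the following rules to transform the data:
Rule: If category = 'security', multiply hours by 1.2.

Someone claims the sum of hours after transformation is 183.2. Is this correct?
Yes, the result is correct.

Step 1: Calculate the correct sum after transformation
Step 2: Apply multiplier 1.2 to records where category = 'security'
Step 3: Correct result = 183.2
Step 4: Claimed result = 183.2
Step 5: 183.2 = 183.2 ✓
Conclusion: The claimed result is correct.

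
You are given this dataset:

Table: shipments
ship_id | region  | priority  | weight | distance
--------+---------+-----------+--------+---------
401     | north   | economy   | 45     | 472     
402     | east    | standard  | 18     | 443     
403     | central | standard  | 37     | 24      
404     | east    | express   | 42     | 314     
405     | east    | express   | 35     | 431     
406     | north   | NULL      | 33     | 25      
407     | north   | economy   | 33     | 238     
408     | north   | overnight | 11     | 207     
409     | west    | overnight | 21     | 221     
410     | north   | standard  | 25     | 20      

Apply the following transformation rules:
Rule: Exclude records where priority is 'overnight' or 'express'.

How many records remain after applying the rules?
6

Step 1: Count records to exclude
  - 2 (overnight) + 2 (express) = 4 records
Step 2: Total records: 10
Step 3: Remaining = 10 - 4 = 6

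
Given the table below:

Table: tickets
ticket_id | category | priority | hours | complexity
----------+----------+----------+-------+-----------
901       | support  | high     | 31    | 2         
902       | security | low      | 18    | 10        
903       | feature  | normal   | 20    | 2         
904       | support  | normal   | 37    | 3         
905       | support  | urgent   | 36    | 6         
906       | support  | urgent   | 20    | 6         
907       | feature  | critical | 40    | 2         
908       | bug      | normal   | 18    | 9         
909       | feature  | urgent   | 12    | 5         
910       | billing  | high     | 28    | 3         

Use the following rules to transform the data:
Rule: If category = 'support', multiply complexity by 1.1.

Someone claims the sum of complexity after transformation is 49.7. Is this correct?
Yes, the result is correct.

Step 1: Calculate the correct sum after transformation
Step 2: Apply multiplier 1.1 to records where category = 'support'
Step 3: Correct result = 49.7
Step 4: Claimed result = 49.7
Step 5: 49.7 = 49.7 ✓
Conclusion: The claimed result is correct.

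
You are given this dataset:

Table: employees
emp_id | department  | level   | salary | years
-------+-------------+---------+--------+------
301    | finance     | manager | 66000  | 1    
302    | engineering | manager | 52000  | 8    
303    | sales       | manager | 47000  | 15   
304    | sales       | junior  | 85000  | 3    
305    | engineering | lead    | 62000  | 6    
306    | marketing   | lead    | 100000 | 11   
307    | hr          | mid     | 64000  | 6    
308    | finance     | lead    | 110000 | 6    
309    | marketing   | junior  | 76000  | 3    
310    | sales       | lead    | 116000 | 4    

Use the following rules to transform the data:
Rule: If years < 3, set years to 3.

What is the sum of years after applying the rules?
65

Step 1: 1 records have years < 3
Step 2: These records originally summed to 1
Step 3: After setting to minimum: 1 × 3 = 3
Step 4: Unaffected records sum: 62
Step 5: Final sum = 3 + 62 = 65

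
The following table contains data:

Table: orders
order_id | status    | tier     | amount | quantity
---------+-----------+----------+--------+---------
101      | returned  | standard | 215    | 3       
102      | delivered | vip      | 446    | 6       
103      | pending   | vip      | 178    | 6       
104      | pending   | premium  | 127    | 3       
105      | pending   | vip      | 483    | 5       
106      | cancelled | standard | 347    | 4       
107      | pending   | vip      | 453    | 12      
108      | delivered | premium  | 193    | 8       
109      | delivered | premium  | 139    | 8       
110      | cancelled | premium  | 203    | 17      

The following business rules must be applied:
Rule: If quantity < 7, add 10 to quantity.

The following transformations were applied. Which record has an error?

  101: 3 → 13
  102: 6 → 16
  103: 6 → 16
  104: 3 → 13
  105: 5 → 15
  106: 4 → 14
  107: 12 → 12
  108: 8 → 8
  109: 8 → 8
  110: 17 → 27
Record 110 has an error. The correct transformed value should be 17, not 27.

Step 1: Check each record against the rule
Step 2: Record 110 has quantity = 17
Step 3: Since 17 >= 7, the bonus should not have been applied
Step 4: Correct value = 17, but claimed value = 27
Conclusion: Record 110 has the error.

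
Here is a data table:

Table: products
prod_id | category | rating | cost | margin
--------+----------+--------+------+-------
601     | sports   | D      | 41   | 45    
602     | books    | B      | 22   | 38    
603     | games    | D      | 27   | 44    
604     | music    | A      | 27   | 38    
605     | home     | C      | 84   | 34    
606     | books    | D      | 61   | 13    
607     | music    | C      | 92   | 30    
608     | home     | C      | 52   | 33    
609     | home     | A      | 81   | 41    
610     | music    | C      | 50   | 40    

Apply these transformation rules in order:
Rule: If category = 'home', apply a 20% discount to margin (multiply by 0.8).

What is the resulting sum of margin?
334.4

Step 1: Records with category = 'home' have total margin = 108
Step 2: Apply multiplier: 108 × 0.8 = 86.4
Step 3: Other records total: 248
Step 4: Final sum = 86.4 + 248 = 334.4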